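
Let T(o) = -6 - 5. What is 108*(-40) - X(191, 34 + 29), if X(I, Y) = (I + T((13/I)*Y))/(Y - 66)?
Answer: -4260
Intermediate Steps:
T(o) = -11
X(I, Y) = (-11 + I)/(-66 + Y) (X(I, Y) = (I - 11)/(Y - 66) = (-11 + I)/(-66 + Y))
108*(-40) - X(191, 34 + 29) = 108*(-40) - (-11 + 191)/(-66 + (34 + 29)) = -4320 - 180/(-66 + 63) = -4320 - 180/(-3) = -4320 - (-1)*180/3 = -4320 - 1*(-60) = -4320 + 60 = -4260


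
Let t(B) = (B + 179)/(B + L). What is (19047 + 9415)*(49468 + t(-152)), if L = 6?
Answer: 102780565531/73 ≈ 1.4080e+9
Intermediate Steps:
t(B) = (179 + B)/(6 + B) (t(B) = (B + 179)/(B + 6) = (179 + B)/(6 + B))
(19047 + 9415)*(49468 + t(-152)) = (19047 + 9415)*(49468 + (179 - 152)/(6 - 152)) = 28462*(49468 + 27/(-146)) = 28462*(49468 - 1/146*27) = 28462*(49468 - 27/146) = 28462*(7222301/146) = 102780565531/73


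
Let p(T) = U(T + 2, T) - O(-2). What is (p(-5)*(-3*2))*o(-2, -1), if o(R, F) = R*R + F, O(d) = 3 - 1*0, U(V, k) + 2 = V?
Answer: 144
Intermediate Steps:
U(V, k) = -2 + V
O(d) = 3 (O(d) = 3 + 0 = 3)
o(R, F) = F + R**2 (o(R, F) = R**2 + F = F + R**2)
p(T) = -3 + T (p(T) = (-2 + (T + 2)) - 1*3 = (-2 + (2 + T)) - 3 = T - 3 = -3 + T)
(p(-5)*(-3*2))*o(-2, -1) = ((-3 - 5)*(-3*2))*(-1 + (-2)**2) = (-8*(-6))*(-1 + 4) = 48*3 = 144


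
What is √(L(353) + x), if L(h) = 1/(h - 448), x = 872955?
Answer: 2*√1969604695/95 ≈ 934.32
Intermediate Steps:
L(h) = 1/(-448 + h)
√(L(353) + x) = √(1/(-448 + 353) + 872955) = √(1/(-95) + 872955) = √(-1/95 + 872955) = √(82930724/95) = 2*√1969604695/95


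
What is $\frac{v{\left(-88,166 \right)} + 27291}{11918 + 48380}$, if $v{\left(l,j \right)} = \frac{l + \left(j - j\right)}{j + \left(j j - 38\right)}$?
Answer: $\frac{188880989}{417322458} \approx 0.4526$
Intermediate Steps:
$v{\left(l,j \right)} = \frac{l}{-38 + j + j^{2}}$ ($v{\left(l,j \right)} = \frac{l + 0}{j + \left(j^{2} - 38\right)} = \frac{l}{j + \left(-38 + j^{2}\right)} = \frac{l}{-38 + j + j^{2}}$)
$\frac{v{\left(-88,166 \right)} + 27291}{11918 + 48380} = \frac{- \frac{88}{-38 + 166 + 166^{2}} + 27291}{11918 + 48380} = \frac{- \frac{88}{-38 + 166 + 27556} + 27291}{60298} = \left(- \frac{88}{27684} + 27291\right) \frac{1}{60298} = \left(\left(-88\right) \frac{1}{27684} + 27291\right) \frac{1}{60298} = \left(- \frac{22}{6921} + 27291\right) \frac{1}{60298} = \frac{188880989}{6921} \cdot \frac{1}{60298} = \frac{188880989}{417322458}$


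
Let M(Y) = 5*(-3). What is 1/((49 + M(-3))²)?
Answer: 1/1156 ≈ 0.00086505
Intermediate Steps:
M(Y) = -15
1/((49 + M(-3))²) = 1/((49 - 15)²) = 1/(34²) = 1/1156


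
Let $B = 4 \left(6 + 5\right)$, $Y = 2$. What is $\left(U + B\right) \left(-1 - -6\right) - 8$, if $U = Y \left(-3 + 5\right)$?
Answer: $232$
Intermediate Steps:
$B = 44$ ($B = 4 \cdot 11 = 44$)
$U = 4$ ($U = 2 \left(-3 + 5\right) = 2 \cdot 2 = 4$)
$\left(U + B\right) \left(-1 - -6\right) - 8 = \left(4 + 44\right) \left(-1 - -6\right) - 8 = 48 \left(-1 + 6\right) - 8 = 48 \cdot 5 - 8 = 240 - 8 = 232$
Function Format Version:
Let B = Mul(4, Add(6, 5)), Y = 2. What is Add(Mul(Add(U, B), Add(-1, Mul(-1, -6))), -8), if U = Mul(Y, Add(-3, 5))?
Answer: 232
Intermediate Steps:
B = 44 (B = Mul(4, 11) = 44)
U = 4 (U = Mul(2, Add(-3, 5)) = Mul(2, 2) = 4)
Add(Mul(Add(U, B), Add(-1, Mul(-1, -6))), -8) = Add(Mul(Add(4, 44), Add(-1, Mul(-1, -6))), -8) = Add(Mul(48, Add(-1, 6)), -8) = Add(Mul(48, 5), -8) = Add(240, -8) = 232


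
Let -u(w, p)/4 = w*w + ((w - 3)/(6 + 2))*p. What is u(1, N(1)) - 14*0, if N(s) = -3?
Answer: -7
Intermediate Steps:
u(w, p) = -4*w² - 4*p*(-3/8 + w/8) (u(w, p) = -4*(w*w + ((w - 3)/(6 + 2))*p) = -4*(w² + ((-3 + w)/8)*p) = -4*(w² + ((-3 + w)*(⅛))*p) = -4*(w² + (-3/8 + w/8)*p) = -4*(w² + p*(-3/8 + w/8)) = -4*w² - 4*p*(-3/8 + w/8))
u(1, N(1)) - 14*0 = (-4*1² + (3/2)*(-3) - ½*(-3)*1) - 14*0 = (-4*1 - 9/2 + 3/2) + 0 = (-4 - 9/2 + 3/2) + 0 = -7 + 0 = -7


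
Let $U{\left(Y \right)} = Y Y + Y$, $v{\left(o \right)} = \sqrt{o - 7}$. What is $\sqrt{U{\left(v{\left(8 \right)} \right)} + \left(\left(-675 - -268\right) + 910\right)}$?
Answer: $\sqrt{505} \approx 22.472$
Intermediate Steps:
$v{\left(o \right)} = \sqrt{-7 + o}$
$U{\left(Y \right)} = Y + Y^{2}$ ($U{\left(Y \right)} = Y^{2} + Y = Y + Y^{2}$)
$\sqrt{U{\left(v{\left(8 \right)} \right)} + \left(\left(-675 - -268\right) + 910\right)} = \sqrt{\sqrt{-7 + 8} \left(1 + \sqrt{-7 + 8}\right) + \left(\left(-675 - -268\right) + 910\right)} = \sqrt{\sqrt{1} \left(1 + \sqrt{1}\right) + \left(\left(-675 + 268\right) + 910\right)} = \sqrt{1 \left(1 + 1\right) + \left(-407 + 910\right)} = \sqrt{1 \cdot 2 + 503} = \sqrt{2 + 503} = \sqrt{505}$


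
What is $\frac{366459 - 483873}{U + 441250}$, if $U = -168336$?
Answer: $- \frac{58707}{136457} \approx -0.43022$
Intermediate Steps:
$\frac{366459 - 483873}{U + 441250} = \frac{366459 - 483873}{-168336 + 441250} = - \frac{117414}{272914} = \left(-117414\right) \frac{1}{272914} = - \frac{58707}{136457}$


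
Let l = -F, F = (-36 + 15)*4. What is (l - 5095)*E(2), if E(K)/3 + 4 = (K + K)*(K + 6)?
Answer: -420924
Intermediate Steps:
F = -84 (F = -21*4 = -84)
E(K) = -12 + 6*K*(6 + K) (E(K) = -12 + 3*((K + K)*(K + 6)) = -12 + 3*((2*K)*(6 + K)) = -12 + 3*(2*K*(6 + K)) = -12 + 6*K*(6 + K))
l = 84 (l = -1*(-84) = 84)
(l - 5095)*E(2) = (84 - 5095)*(-12 + 6*2² + 36*2) = -5011*(-12 + 6*4 + 72) = -5011*(-12 + 24 + 72) = -5011*84 = -420924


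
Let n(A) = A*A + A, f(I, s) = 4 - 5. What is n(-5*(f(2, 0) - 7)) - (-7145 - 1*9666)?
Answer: 18451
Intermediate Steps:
f(I, s) = -1
n(A) = A + A² (n(A) = A² + A = A + A²)
n(-5*(f(2, 0) - 7)) - (-7145 - 1*9666) = (-5*(-1 - 7))*(1 - 5*(-1 - 7)) - (-7145 - 1*9666) = (-5*(-8))*(1 - 5*(-8)) - (-7145 - 9666) = 40*(1 + 40) - 1*(-16811) = 40*41 + 16811 = 1640 + 16811 = 18451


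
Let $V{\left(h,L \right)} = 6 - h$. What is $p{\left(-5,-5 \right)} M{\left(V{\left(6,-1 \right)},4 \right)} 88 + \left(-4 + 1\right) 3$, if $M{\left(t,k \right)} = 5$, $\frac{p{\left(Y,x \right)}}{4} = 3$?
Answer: $5271$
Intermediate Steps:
$p{\left(Y,x \right)} = 12$ ($p{\left(Y,x \right)} = 4 \cdot 3 = 12$)
$p{\left(-5,-5 \right)} M{\left(V{\left(6,-1 \right)},4 \right)} 88 + \left(-4 + 1\right) 3 = 12 \cdot 5 \cdot 88 + \left(-4 + 1\right) 3 = 60 \cdot 88 - 9 = 5280 - 9 = 5271$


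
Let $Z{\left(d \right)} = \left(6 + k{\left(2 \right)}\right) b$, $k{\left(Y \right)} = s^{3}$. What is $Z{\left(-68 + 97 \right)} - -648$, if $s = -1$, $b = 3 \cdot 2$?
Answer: $678$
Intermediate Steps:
$b = 6$
$k{\left(Y \right)} = -1$ ($k{\left(Y \right)} = \left(-1\right)^{3} = -1$)
$Z{\left(d \right)} = 30$ ($Z{\left(d \right)} = \left(6 - 1\right) 6 = 5 \cdot 6 = 30$)
$Z{\left(-68 + 97 \right)} - -648 = 30 - -648 = 30 + 648 = 678$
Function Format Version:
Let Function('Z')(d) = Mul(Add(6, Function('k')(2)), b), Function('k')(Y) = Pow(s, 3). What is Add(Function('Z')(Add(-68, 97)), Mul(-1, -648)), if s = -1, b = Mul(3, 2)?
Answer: 678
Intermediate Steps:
b = 6
Function('k')(Y) = -1 (Function('k')(Y) = Pow(-1, 3) = -1)
Function('Z')(d) = 30 (Function('Z')(d) = Mul(Add(6, -1), 6) = Mul(5, 6) = 30)
Add(Function('Z')(Add(-68, 97)), Mul(-1, -648)) = Add(30, Mul(-1, -648)) = Add(30, 648) = 678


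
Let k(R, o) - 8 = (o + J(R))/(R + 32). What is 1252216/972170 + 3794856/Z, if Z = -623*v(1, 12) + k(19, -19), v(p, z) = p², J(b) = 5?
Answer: -94056104873828/15252861215 ≈ -6166.5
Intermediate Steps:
k(R, o) = 8 + (5 + o)/(32 + R) (k(R, o) = 8 + (o + 5)/(R + 32) = 8 + (5 + o)/(32 + R))
Z = -31379/51 (Z = -623*1² + (261 - 19 + 8*19)/(32 + 19) = -623*1 + (261 - 19 + 152)/51 = -623 + (1/51)*394 = -623 + 394/51 = -31379/51 ≈ -615.27)
1252216/972170 + 3794856/Z = 1252216/972170 + 3794856/(-31379/51) = 1252216*(1/972170) + 3794856*(-51/31379) = 626108/486085 - 193537656/31379 = -94056104873828/15252861215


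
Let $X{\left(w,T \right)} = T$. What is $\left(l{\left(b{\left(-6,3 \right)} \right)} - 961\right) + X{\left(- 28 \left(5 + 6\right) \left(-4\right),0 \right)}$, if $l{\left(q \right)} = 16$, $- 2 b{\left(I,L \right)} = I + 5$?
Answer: $-945$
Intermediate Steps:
$b{\left(I,L \right)} = - \frac{5}{2} - \frac{I}{2}$ ($b{\left(I,L \right)} = - \frac{I + 5}{2} = - \frac{5 + I}{2} = - \frac{5}{2} - \frac{I}{2}$)
$\left(l{\left(b{\left(-6,3 \right)} \right)} - 961\right) + X{\left(- 28 \left(5 + 6\right) \left(-4\right),0 \right)} = \left(16 - 961\right) + 0 = -945 + 0 = -945$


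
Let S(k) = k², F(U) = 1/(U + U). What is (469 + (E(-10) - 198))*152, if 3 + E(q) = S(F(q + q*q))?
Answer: 164980819/4050 ≈ 40736.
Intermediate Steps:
F(U) = 1/(2*U)
E(q) = -3 + 1/(4*(q + q²)²) (E(q) = -3 + (1/(2*(q + q*q)))² = -3 + (1/(2*(q + q²)))² = -3 + 1/(4*(q + q²)²))
(469 + (E(-10) - 198))*152 = (469 + ((-3 + (¼)/((-10)²*(1 - 10)²)) - 198))*152 = (469 + ((-3 + (¼)*(1/100)/(-9)²) - 198))*152 = (469 + ((-3 + (¼)*(1/100)*(1/81)) - 198))*152 = (469 + ((-3 + 1/32400) - 198))*152 = (469 + (-97199/32400 - 198))*152 = (469 - 6512399/32400)*152 = (8683201/32400)*152 = 164980819/4050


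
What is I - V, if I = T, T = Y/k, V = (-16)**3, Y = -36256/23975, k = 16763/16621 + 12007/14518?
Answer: 6212576805968576/1517047514925 ≈ 4095.2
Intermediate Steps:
k = 442933581/241303678 (k = 16763*(1/16621) + 12007*(1/14518) = 16763/16621 + 12007/14518 = 442933581/241303678 ≈ 1.8356)
Y = -36256/23975 (Y = -36256*1/23975 = -36256/23975 ≈ -1.5122)
V = -4096
T = -1249815164224/1517047514925 (T = -36256/(23975*442933581/241303678) = -36256/23975*241303678/442933581 = -1249815164224/1517047514925 ≈ -0.82385)
I = -1249815164224/1517047514925 ≈ -0.82385
I - V = -1249815164224/1517047514925 - 1*(-4096) = -1249815164224/1517047514925 + 4096 = 6212576805968576/1517047514925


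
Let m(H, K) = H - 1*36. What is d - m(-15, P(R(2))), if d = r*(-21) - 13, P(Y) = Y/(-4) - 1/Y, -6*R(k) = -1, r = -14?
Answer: 332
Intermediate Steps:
R(k) = 1/6 (R(k) = -1/6*(-1) = 1/6)
P(Y) = -1/Y - Y/4 (P(Y) = Y*(-1/4) - 1/Y = -Y/4 - 1/Y = -1/Y - Y/4)
d = 281 (d = -14*(-21) - 13 = 294 - 13 = 281)
m(H, K) = -36 + H (m(H, K) = H - 36 = -36 + H)
d - m(-15, P(R(2))) = 281 - (-36 - 15) = 281 - 1*(-51) = 281 + 51 = 332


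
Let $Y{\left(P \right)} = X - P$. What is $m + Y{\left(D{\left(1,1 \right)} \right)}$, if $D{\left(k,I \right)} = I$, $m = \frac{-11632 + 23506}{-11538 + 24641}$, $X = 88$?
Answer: $\frac{1151835}{13103} \approx 87.906$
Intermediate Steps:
$m = \frac{11874}{13103} \approx 0.9062$
$Y{\left(P \right)} = 88 - P$
$m + Y{\left(D{\left(1,1 \right)} \right)} = \frac{11874}{13103} + \left(88 - 1\right) = \frac{11874}{13103} + 87 = \frac{1151835}{13103}$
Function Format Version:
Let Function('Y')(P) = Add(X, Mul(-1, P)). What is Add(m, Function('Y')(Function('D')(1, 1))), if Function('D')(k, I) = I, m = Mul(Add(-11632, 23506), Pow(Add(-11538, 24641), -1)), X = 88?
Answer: Rational(1151835, 13103) ≈ 87.906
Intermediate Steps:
m = Rational(11874, 13103) (m = Mul(11874, Pow(13103, -1)) = Mul(11874, Rational(1, 13103)) = Rational(11874, 13103) ≈ 0.90620)
Function('Y')(P) = Add(88, Mul(-1, P))
Add(m, Function('Y')(Function('D')(1, 1))) = Add(Rational(11874, 13103), Add(88, Mul(-1, 1))) = Add(Rational(11874, 13103), Add(88, -1)) = Add(Rational(11874, 13103), 87) = Rational(1151835, 13103)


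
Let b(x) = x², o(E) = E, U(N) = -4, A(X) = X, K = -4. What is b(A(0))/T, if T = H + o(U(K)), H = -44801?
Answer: 0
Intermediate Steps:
T = -44805 (T = -44801 - 4 = -44805)
b(A(0))/T = 0²/(-44805) = 0*(-1/44805) = 0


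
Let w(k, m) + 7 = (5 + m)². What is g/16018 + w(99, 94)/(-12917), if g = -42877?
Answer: -710722501/206904506 ≈ -3.4350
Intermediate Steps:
w(k, m) = -7 + (5 + m)²
g/16018 + w(99, 94)/(-12917) = -42877/16018 + (-7 + (5 + 94)²)/(-12917) = -42877*1/16018 + (-7 + 99²)*(-1/12917) = -42877/16018 + (-7 + 9801)*(-1/12917) = -42877/16018 + 9794*(-1/12917) = -42877/16018 - 9794/12917 = -710722501/206904506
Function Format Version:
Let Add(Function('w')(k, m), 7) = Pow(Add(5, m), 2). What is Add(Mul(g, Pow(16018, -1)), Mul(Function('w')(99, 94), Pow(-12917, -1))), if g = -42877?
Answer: Rational(-710722501, 206904506) ≈ -3.4350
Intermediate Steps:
Function('w')(k, m) = Add(-7, Pow(Add(5, m), 2))
Add(Mul(g, Pow(16018, -1)), Mul(Function('w')(99, 94), Pow(-12917, -1))) = Add(Mul(-42877, Pow(16018, -1)), Mul(Add(-7, Pow(Add(5, 94), 2)), Pow(-12917, -1))) = Add(Mul(-42877, Rational(1, 16018)), Mul(Add(-7, Pow(99, 2)), Rational(-1, 12917))) = Add(Rational(-42877, 16018), Mul(Add(-7, 9801), Rational(-1, 12917))) = Add(Rational(-42877, 16018), Mul(9794, Rational(-1, 12917))) = Add(Rational(-42877, 16018), Rational(-9794, 12917)) = Rational(-710722501, 206904506)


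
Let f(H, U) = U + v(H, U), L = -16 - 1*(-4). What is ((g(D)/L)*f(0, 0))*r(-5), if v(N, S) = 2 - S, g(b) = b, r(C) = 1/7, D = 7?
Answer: -⅙ ≈ -0.16667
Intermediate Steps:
r(C) = ⅐
L = -12 (L = -16 + 4 = -12)
f(H, U) = 2 (f(H, U) = U + (2 - U) = 2)
((g(D)/L)*f(0, 0))*r(-5) = ((7/(-12))*2)*(⅐) = ((7*(-1/12))*2)*(⅐) = -7/12*2*(⅐) = -7/6*⅐ = -⅙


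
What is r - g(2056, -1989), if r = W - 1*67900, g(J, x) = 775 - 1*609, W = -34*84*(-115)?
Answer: 260374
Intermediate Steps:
W = 328440 (W = -2856*(-115) = 328440)
g(J, x) = 166 (g(J, x) = 775 - 609 = 166)
r = 260540 (r = 328440 - 1*67900 = 328440 - 67900 = 260540)
r - g(2056, -1989) = 260540 - 1*166 = 260540 - 166 = 260374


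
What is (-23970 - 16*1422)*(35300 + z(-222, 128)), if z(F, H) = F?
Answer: -1638914316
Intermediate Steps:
(-23970 - 16*1422)*(35300 + z(-222, 128)) = (-23970 - 16*1422)*(35300 - 222) = (-23970 - 22752)*35078 = -46722*35078 = -1638914316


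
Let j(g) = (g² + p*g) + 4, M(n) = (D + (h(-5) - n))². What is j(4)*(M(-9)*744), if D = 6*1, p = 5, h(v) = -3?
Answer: 4285440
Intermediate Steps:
D = 6
M(n) = (3 - n)² (M(n) = (6 + (-3 - n))² = (3 - n)²)
j(g) = 4 + g² + 5*g (j(g) = (g² + 5*g) + 4 = 4 + g² + 5*g)
j(4)*(M(-9)*744) = (4 + 4² + 5*4)*((-3 - 9)²*744) = (4 + 16 + 20)*((-12)²*744) = 40*(144*744) = 40*107136 = 4285440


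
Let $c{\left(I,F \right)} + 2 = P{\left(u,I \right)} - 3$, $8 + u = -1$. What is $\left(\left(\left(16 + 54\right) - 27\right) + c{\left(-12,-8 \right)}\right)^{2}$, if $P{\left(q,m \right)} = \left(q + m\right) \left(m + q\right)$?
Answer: $229441$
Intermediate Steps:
$u = -9$ ($u = -8 - 1 = -9$)
$P{\left(q,m \right)} = \left(m + q\right)^{2}$ ($P{\left(q,m \right)} = \left(m + q\right) \left(m + q\right) = \left(m + q\right)^{2}$)
$c{\left(I,F \right)} = -5 + \left(-9 + I\right)^{2}$ ($c{\left(I,F \right)} = -2 + \left(\left(I - 9\right)^{2} - 3\right) = -2 + \left(\left(-9 + I\right)^{2} - 3\right) = -2 + \left(-3 + \left(-9 + I\right)^{2}\right) = -5 + \left(-9 + I\right)^{2}$)
$\left(\left(\left(16 + 54\right) - 27\right) + c{\left(-12,-8 \right)}\right)^{2} = \left(\left(\left(16 + 54\right) - 27\right) - \left(5 - \left(-9 - 12\right)^{2}\right)\right)^{2} = \left(\left(70 - 27\right) - \left(5 - \left(-21\right)^{2}\right)\right)^{2} = \left(43 + \left(-5 + 441\right)\right)^{2} = \left(43 + 436\right)^{2} = 479^{2} = 229441$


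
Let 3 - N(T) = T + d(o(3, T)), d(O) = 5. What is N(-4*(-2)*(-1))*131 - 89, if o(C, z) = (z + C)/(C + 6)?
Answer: 697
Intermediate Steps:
o(C, z) = (C + z)/(6 + C)
N(T) = -2 - T (N(T) = 3 - (T + 5) = 3 - (5 + T) = 3 + (-5 - T) = -2 - T)
N(-4*(-2)*(-1))*131 - 89 = (-2 - (-4*(-2))*(-1))*131 - 89 = (-2 - 8*(-1))*131 - 89 = (-2 - 1*(-8))*131 - 89 = (-2 + 8)*131 - 89 = 6*131 - 89 = 786 - 89 = 697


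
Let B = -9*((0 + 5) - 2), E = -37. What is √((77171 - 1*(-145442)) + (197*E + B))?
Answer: √215297 ≈ 464.00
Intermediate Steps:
B = -27 (B = -9*(5 - 2) = -9*3 = -27)
√((77171 - 1*(-145442)) + (197*E + B)) = √((77171 - 1*(-145442)) + (197*(-37) - 27)) = √((77171 + 145442) + (-7289 - 27)) = √(222613 - 7316) = √215297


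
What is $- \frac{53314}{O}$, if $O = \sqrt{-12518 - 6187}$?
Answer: $\frac{53314 i \sqrt{18705}}{18705} \approx 389.82 i$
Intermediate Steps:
$O = i \sqrt{18705}$ ($O = \sqrt{-18705} = i \sqrt{18705} \approx 136.77 i$)
$- \frac{53314}{O} = - \frac{53314}{i \sqrt{18705}} = - 53314 \left(- \frac{i \sqrt{18705}}{18705}\right) = \frac{53314 i \sqrt{18705}}{18705}$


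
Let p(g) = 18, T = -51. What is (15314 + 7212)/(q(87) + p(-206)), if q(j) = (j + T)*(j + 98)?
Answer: 1609/477 ≈ 3.3732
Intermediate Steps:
q(j) = (-51 + j)*(98 + j) (q(j) = (j - 51)*(j + 98) = (-51 + j)*(98 + j))
(15314 + 7212)/(q(87) + p(-206)) = (15314 + 7212)/((-4998 + 87² + 47*87) + 18) = 22526/((-4998 + 7569 + 4089) + 18) = 22526/(6660 + 18) = 22526/6678 = 22526*(1/6678) = 1609/477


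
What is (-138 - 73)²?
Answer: 44521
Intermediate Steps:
(-138 - 73)² = (-211)² = 44521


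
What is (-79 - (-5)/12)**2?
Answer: 889249/144 ≈ 6175.3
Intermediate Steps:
(-79 - (-5)/12)**2 = (-79 - 1*(-5/12))**2 = (-79 + 5/12)**2 = (-943/12)**2 = 889249/144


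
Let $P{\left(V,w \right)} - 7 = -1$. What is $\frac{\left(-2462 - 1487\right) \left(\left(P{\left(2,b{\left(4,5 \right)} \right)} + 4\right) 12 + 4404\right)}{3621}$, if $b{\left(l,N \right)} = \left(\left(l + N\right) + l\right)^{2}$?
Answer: $- \frac{5955092}{1207} \approx -4933.8$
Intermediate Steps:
$b{\left(l,N \right)} = \left(N + 2 l\right)^{2}$ ($b{\left(l,N \right)} = \left(\left(N + l\right) + l\right)^{2} = \left(N + 2 l\right)^{2}$)
$P{\left(V,w \right)} = 6$ ($P{\left(V,w \right)} = 7 - 1 = 6$)
$\frac{\left(-2462 - 1487\right) \left(\left(P{\left(2,b{\left(4,5 \right)} \right)} + 4\right) 12 + 4404\right)}{3621} = \frac{\left(-2462 - 1487\right) \left(\left(6 + 4\right) 12 + 4404\right)}{3621} = - 3949 \left(10 \cdot 12 + 4404\right) \frac{1}{3621} = - 3949 \left(120 + 4404\right) \frac{1}{3621} = \left(-3949\right) 4524 \cdot \frac{1}{3621} = \left(-17865276\right) \frac{1}{3621} = - \frac{5955092}{1207}$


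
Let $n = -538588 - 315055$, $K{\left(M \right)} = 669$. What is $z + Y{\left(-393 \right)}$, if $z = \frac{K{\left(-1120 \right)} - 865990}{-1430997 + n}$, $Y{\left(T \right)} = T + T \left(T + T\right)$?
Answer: $\frac{704823728521}{2284640} \approx 3.0851 \cdot 10^{5}$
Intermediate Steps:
$n = -853643$
$Y{\left(T \right)} = T + 2 T^{2}$ ($Y{\left(T \right)} = T + T 2 T = T + 2 T^{2}$)
$z = \frac{865321}{2284640}$ ($z = \frac{669 - 865990}{-1430997 - 853643} = - \frac{865321}{-2284640} = \left(-865321\right) \left(- \frac{1}{2284640}\right) = \frac{865321}{2284640} \approx 0.37876$)
$z + Y{\left(-393 \right)} = \frac{865321}{2284640} - 393 \left(1 + 2 \left(-393\right)\right) = \frac{865321}{2284640} - 393 \left(1 - 786\right) = \frac{865321}{2284640} - -308505 = \frac{865321}{2284640} + 308505 = \frac{704823728521}{2284640}$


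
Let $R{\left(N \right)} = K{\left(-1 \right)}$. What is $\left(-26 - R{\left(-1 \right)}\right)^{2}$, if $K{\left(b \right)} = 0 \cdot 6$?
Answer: $676$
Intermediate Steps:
$K{\left(b \right)} = 0$
$R{\left(N \right)} = 0$
$\left(-26 - R{\left(-1 \right)}\right)^{2} = \left(-26 - 0\right)^{2} = \left(-26 + 0\right)^{2} = \left(-26\right)^{2} = 676$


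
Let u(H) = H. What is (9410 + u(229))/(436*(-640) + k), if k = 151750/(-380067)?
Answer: -3663465813/106054047430 ≈ -0.034543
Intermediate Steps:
k = -151750/380067 (k = 151750*(-1/380067) = -151750/380067 ≈ -0.39927)
(9410 + u(229))/(436*(-640) + k) = (9410 + 229)/(436*(-640) - 151750/380067) = 9639/(-279040 - 151750/380067) = 9639/(-106054047430/380067) = 9639*(-380067/106054047430) = -3663465813/106054047430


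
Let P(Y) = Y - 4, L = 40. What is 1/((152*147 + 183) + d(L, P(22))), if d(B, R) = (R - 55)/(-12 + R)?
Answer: 6/135125 ≈ 4.4403e-5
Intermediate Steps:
P(Y) = -4 + Y
d(B, R) = (-55 + R)/(-12 + R)
1/((152*147 + 183) + d(L, P(22))) = 1/((152*147 + 183) + (-55 + (-4 + 22))/(-12 + (-4 + 22))) = 1/((22344 + 183) + (-55 + 18)/(-12 + 18)) = 1/(22527 - 37/6) = 1/(135125/6) = 6/135125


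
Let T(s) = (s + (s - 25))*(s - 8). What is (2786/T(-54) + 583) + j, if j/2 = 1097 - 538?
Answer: 1002088/589 ≈ 1701.3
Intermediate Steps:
T(s) = (-25 + 2*s)*(-8 + s) (T(s) = (s + (-25 + s))*(-8 + s) = (-25 + 2*s)*(-8 + s))
j = 1118 (j = 2*(1097 - 538) = 2*559 = 1118)
(2786/T(-54) + 583) + j = (2786/(200 - 41*(-54) + 2*(-54)**2) + 583) + 1118 = (2786/(200 + 2214 + 2*2916) + 583) + 1118 = (2786/(200 + 2214 + 5832) + 583) + 1118 = (2786/8246 + 583) + 1118 = (2786*(1/8246) + 583) + 1118 = (199/589 + 583) + 1118 = 343586/589 + 1118 = 1002088/589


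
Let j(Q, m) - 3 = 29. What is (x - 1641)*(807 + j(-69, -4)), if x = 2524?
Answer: 740837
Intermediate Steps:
j(Q, m) = 32 (j(Q, m) = 3 + 29 = 32)
(x - 1641)*(807 + j(-69, -4)) = (2524 - 1641)*(807 + 32) = 883*839 = 740837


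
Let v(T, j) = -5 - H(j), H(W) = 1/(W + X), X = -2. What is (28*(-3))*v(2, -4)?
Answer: 406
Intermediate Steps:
H(W) = 1/(-2 + W) (H(W) = 1/(W - 2) = 1/(-2 + W))
v(T, j) = -5 - 1/(-2 + j)
(28*(-3))*v(2, -4) = (28*(-3))*((9 - 5*(-4))/(-2 - 4)) = -84*(9 + 20)/(-6) = -(-14)*29 = -84*(-29/6) = 406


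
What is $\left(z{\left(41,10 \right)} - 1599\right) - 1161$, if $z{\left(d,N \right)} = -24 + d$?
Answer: $-2743$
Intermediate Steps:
$\left(z{\left(41,10 \right)} - 1599\right) - 1161 = \left(\left(-24 + 41\right) - 1599\right) - 1161 = \left(17 - 1599\right) - 1161 = -1582 - 1161 = -2743$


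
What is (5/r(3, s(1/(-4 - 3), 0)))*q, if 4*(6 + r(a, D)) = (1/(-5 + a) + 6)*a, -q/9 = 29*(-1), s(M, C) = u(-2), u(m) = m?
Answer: -696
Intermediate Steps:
s(M, C) = -2
q = 261 (q = -261*(-1) = -9*(-29) = 261)
r(a, D) = -6 + a*(6 + 1/(-5 + a))/4 (r(a, D) = -6 + ((1/(-5 + a) + 6)*a)/4 = -6 + ((6 + 1/(-5 + a))*a)/4 = -6 + (a*(6 + 1/(-5 + a)))/4 = -6 + a*(6 + 1/(-5 + a))/4)
(5/r(3, s(1/(-4 - 3), 0)))*q = (5/(((120 - 53*3 + 6*3²)/(4*(-5 + 3)))))*261 = (5/(((¼)*(120 - 159 + 6*9)/(-2))))*261 = (5/(((¼)*(-½)*(120 - 159 + 54))))*261 = (5/(((¼)*(-½)*15)))*261 = (5/(-15/8))*261 = (5*(-8/15))*261 = -8/3*261 = -696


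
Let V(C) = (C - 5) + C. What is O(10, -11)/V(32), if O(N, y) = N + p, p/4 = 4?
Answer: 26/59 ≈ 0.44068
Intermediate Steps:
p = 16 (p = 4*4 = 16)
O(N, y) = 16 + N (O(N, y) = N + 16 = 16 + N)
V(C) = -5 + 2*C (V(C) = (-5 + C) + C = -5 + 2*C)
O(10, -11)/V(32) = (16 + 10)/(-5 + 2*32) = 26/(-5 + 64) = 26/59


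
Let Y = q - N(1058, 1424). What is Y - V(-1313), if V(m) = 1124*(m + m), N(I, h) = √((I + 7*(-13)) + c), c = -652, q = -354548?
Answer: 2597076 - 3*√35 ≈ 2.5971e+6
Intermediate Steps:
N(I, h) = √(-743 + I) (N(I, h) = √((I + 7*(-13)) - 652) = √((I - 91) - 652) = √((-91 + I) - 652) = √(-743 + I))
V(m) = 2248*m (V(m) = 1124*(2*m) = 2248*m)
Y = -354548 - 3*√35 (Y = -354548 - √(-743 + 1058) = -354548 - √315 = -354548 - 3*√35 ≈ -3.5457e+5)
Y - V(-1313) = (-354548 - 3*√35) - 2248*(-1313) = (-354548 - 3*√35) - 1*(-2951624) = (-354548 - 3*√35) + 2951624 = 2597076 - 3*√35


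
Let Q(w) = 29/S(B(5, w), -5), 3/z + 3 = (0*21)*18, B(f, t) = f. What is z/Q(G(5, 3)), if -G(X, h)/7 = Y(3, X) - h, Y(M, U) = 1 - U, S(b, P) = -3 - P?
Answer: -2/29 ≈ -0.068966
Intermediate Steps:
z = -1 (z = 3/(-3 + (0*21)*18) = 3/(-3 + 0*18) = 3/(-3 + 0) = 3/(-3) = 3*(-⅓) = -1)
G(X, h) = -7 + 7*X + 7*h (G(X, h) = -7*((1 - X) - h) = -7*(1 - X - h) = -7 + 7*X + 7*h)
Q(w) = 29/2 (Q(w) = 29/(-3 - 1*(-5)) = 29/(-3 + 5) = 29/2)
z/Q(G(5, 3)) = -1/29/2 = -1*2/29 = -2/29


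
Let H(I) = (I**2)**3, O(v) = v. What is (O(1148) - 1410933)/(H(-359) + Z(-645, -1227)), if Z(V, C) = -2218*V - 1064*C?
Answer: -1409785/2140753644357979 ≈ -6.5855e-10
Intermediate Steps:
H(I) = I**6
(O(1148) - 1410933)/(H(-359) + Z(-645, -1227)) = (1148 - 1410933)/((-359)**6 + (-2218*(-645) - 1064*(-1227))) = -1409785/(2140753641621841 + (1430610 + 1305528)) = -1409785/(2140753641621841 + 2736138) = -1409785/2140753644357979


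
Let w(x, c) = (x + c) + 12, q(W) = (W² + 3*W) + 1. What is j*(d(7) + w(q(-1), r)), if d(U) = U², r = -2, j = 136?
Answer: 7888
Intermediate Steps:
q(W) = 1 + W² + 3*W
w(x, c) = 12 + c + x (w(x, c) = (c + x) + 12 = 12 + c + x)
j*(d(7) + w(q(-1), r)) = 136*(7² + (12 - 2 + (1 + (-1)² + 3*(-1)))) = 136*(49 + (12 - 2 + (1 + 1 - 3))) = 136*(49 + (12 - 2 - 1)) = 136*(49 + 9) = 136*58 = 7888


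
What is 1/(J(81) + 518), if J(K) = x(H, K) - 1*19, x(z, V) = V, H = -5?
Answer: 1/580 ≈ 0.0017241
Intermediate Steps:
J(K) = -19 + K (J(K) = K - 1*19 = K - 19 = -19 + K)
1/(J(81) + 518) = 1/((-19 + 81) + 518) = 1/(62 + 518) = 1/580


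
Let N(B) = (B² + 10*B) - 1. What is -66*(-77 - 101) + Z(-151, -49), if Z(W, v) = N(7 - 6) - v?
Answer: 11807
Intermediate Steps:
N(B) = -1 + B² + 10*B
Z(W, v) = 10 - v (Z(W, v) = (-1 + (7 - 6)² + 10*(7 - 6)) - v = (-1 + 1² + 10*1) - v = (-1 + 1 + 10) - v = 10 - v)
-66*(-77 - 101) + Z(-151, -49) = -66*(-77 - 101) + (10 - 1*(-49)) = -66*(-178) + (10 + 49) = 11748 + 59 = 11807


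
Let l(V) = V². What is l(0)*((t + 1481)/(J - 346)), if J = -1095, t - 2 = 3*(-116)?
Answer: 0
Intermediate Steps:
t = -346 (t = 2 + 3*(-116) = 2 - 348 = -346)
l(0)*((t + 1481)/(J - 346)) = 0²*((-346 + 1481)/(-1095 - 346)) = 0*(1135/(-1441)) = 0*(1135*(-1/1441)) = 0*(-1135/1441) = 0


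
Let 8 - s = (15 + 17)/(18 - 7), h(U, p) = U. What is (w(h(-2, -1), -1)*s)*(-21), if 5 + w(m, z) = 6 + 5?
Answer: -7056/11 ≈ -641.45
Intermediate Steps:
w(m, z) = 6 (w(m, z) = -5 + (6 + 5) = -5 + 11 = 6)
s = 56/11 (s = 8 - (15 + 17)/(18 - 7) = 8 - 32/11 = 56/11 ≈ 5.0909)
(w(h(-2, -1), -1)*s)*(-21) = (6*(56/11))*(-21) = (336/11)*(-21) = -7056/11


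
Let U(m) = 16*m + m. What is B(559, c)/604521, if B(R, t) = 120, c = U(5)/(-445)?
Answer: 40/201507 ≈ 0.00019850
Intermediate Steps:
U(m) = 17*m
c = -17/89 (c = (17*5)/(-445) = 85*(-1/445) = -17/89 ≈ -0.19101)
B(559, c)/604521 = 120/604521 = 120*(1/604521) = 40/201507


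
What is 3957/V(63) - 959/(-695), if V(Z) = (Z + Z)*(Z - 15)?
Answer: 2850049/1401120 ≈ 2.0341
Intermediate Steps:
V(Z) = 2*Z*(-15 + Z) (V(Z) = (2*Z)*(-15 + Z) = 2*Z*(-15 + Z))
3957/V(63) - 959/(-695) = 3957/((2*63*(-15 + 63))) - 959/(-695) = 3957/((2*63*48)) - 959*(-1/695) = 3957/6048 + 959/695 = 3957*(1/6048) + 959/695 = 1319/2016 + 959/695 = 2850049/1401120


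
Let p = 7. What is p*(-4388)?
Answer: -30716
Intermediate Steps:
p*(-4388) = 7*(-4388) = -30716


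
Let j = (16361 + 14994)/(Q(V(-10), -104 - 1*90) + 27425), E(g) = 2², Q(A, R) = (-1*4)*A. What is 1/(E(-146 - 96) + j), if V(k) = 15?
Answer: 5473/28163 ≈ 0.19433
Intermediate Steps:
Q(A, R) = -4*A
E(g) = 4
j = 6271/5473 (j = (16361 + 14994)/(-4*15 + 27425) = 31355/(-60 + 27425) = 31355/27365 = 31355*(1/27365) = 6271/5473 ≈ 1.1458)
1/(E(-146 - 96) + j) = 1/(4 + 6271/5473) = 1/(28163/5473) = 5473/28163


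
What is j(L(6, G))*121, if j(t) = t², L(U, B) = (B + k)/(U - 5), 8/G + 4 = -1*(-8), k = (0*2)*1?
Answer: 484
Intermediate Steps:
k = 0 (k = 0*1 = 0)
G = 2 (G = 8/(-4 - 1*(-8)) = 8/(-4 + 8) = 8/4 = 8*(¼) = 2)
L(U, B) = B/(-5 + U) (L(U, B) = (B + 0)/(U - 5) = B/(-5 + U))
j(L(6, G))*121 = (2/(-5 + 6))²*121 = (2/1)²*121 = (2*1)²*121 = 2²*121 = 4*121 = 484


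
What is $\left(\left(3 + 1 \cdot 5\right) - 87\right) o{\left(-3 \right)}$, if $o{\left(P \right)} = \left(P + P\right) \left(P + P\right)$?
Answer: $-2844$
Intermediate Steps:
$o{\left(P \right)} = 4 P^{2}$ ($o{\left(P \right)} = 2 P 2 P = 4 P^{2}$)
$\left(\left(3 + 1 \cdot 5\right) - 87\right) o{\left(-3 \right)} = \left(\left(3 + 1 \cdot 5\right) - 87\right) 4 \left(-3\right)^{2} = \left(\left(3 + 5\right) - 87\right) 4 \cdot 9 = \left(8 - 87\right) 36 = \left(-79\right) 36 = -2844$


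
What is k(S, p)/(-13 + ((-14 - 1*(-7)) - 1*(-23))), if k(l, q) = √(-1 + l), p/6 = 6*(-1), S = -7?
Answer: 2*I*√2/3 ≈ 0.94281*I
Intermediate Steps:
p = -36 (p = 6*(6*(-1)) = 6*(-6) = -36)
k(S, p)/(-13 + ((-14 - 1*(-7)) - 1*(-23))) = √(-1 - 7)/(-13 + ((-14 - 1*(-7)) - 1*(-23))) = √(-8)/(-13 + ((-14 + 7) + 23)) = (2*I*√2)/(-13 + (-7 + 23)) = (2*I*√2)/(-13 + 16) = (2*I*√2)/3 = (2*I*√2)*(⅓) = 2*I*√2/3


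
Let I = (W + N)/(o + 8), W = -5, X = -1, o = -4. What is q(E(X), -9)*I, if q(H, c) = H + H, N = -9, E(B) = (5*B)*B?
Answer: -35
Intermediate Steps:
E(B) = 5*B²
q(H, c) = 2*H
I = -7/2 (I = (-5 - 9)/(-4 + 8) = -14/4 = -14*¼ = -7/2 ≈ -3.5000)
q(E(X), -9)*I = (2*(5*(-1)²))*(-7/2) = (2*(5*1))*(-7/2) = (2*5)*(-7/2) = 10*(-7/2) = -35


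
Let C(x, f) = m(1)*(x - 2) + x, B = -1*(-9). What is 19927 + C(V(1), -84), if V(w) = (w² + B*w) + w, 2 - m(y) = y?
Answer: 19947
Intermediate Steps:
B = 9
m(y) = 2 - y
V(w) = w² + 10*w (V(w) = (w² + 9*w) + w = w² + 10*w)
C(x, f) = -2 + 2*x (C(x, f) = (2 - 1*1)*(x - 2) + x = (2 - 1)*(-2 + x) + x = 1*(-2 + x) + x = (-2 + x) + x = -2 + 2*x)
19927 + C(V(1), -84) = 19927 + (-2 + 2*(1*(10 + 1))) = 19927 + (-2 + 2*(1*11)) = 19927 + (-2 + 2*11) = 19927 + (-2 + 22) = 19927 + 20 = 19947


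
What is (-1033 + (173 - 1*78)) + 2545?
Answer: 1607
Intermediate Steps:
(-1033 + (173 - 1*78)) + 2545 = (-1033 + (173 - 78)) + 2545 = (-1033 + 95) + 2545 = -938 + 2545 = 1607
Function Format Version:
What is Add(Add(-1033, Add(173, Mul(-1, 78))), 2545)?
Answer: 1607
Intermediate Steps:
Add(Add(-1033, Add(173, Mul(-1, 78))), 2545) = Add(Add(-1033, Add(173, -78)), 2545) = Add(Add(-1033, 95), 2545) = Add(-938, 2545) = 1607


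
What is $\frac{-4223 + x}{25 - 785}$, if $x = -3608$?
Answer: $\frac{7831}{760} \approx 10.304$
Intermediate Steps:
$\frac{-4223 + x}{25 - 785} = \frac{-4223 - 3608}{25 - 785} = - \frac{7831}{-760} = \left(-7831\right) \left(- \frac{1}{760}\right) = \frac{7831}{760}$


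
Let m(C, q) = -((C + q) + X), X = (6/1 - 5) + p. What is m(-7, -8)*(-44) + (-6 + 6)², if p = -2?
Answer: -704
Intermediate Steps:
X = -1 (X = (6/1 - 5) - 2 = (6*1 - 5) - 2 = (6 - 5) - 2 = 1 - 2 = -1)
m(C, q) = 1 - C - q (m(C, q) = -((C + q) - 1) = -(-1 + C + q) = 1 - C - q)
m(-7, -8)*(-44) + (-6 + 6)² = (1 - 1*(-7) - 1*(-8))*(-44) + (-6 + 6)² = (1 + 7 + 8)*(-44) + 0² = 16*(-44) + 0 = -704 + 0 = -704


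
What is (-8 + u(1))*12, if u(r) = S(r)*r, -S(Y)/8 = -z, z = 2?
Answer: 96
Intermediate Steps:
S(Y) = 16 (S(Y) = -(-8)*2 = -8*(-2) = 16)
u(r) = 16*r
(-8 + u(1))*12 = (-8 + 16*1)*12 = (-8 + 16)*12 = 8*12 = 96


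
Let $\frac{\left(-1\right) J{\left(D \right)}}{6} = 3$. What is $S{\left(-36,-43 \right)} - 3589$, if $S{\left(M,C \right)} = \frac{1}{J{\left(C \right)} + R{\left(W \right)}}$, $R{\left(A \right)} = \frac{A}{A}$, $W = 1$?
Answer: $- \frac{61014}{17} \approx -3589.1$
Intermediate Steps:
$J{\left(D \right)} = -18$ ($J{\left(D \right)} = \left(-6\right) 3 = -18$)
$R{\left(A \right)} = 1$
$S{\left(M,C \right)} = - \frac{1}{17}$ ($S{\left(M,C \right)} = \frac{1}{-18 + 1} = \frac{1}{-17} = - \frac{1}{17}$)
$S{\left(-36,-43 \right)} - 3589 = - \frac{1}{17} - 3589 = - \frac{61014}{17}$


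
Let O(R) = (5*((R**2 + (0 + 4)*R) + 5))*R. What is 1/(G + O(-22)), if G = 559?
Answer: -1/43551 ≈ -2.2962e-5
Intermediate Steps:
O(R) = R*(25 + 5*R**2 + 20*R) (O(R) = (5*((R**2 + 4*R) + 5))*R = (5*(5 + R**2 + 4*R))*R = (25 + 5*R**2 + 20*R)*R = R*(25 + 5*R**2 + 20*R))
1/(G + O(-22)) = 1/(559 + 5*(-22)*(5 + (-22)**2 + 4*(-22))) = 1/(559 + 5*(-22)*(5 + 484 - 88)) = 1/(559 + 5*(-22)*401) = 1/(559 - 44110) = 1/(-43551) = -1/43551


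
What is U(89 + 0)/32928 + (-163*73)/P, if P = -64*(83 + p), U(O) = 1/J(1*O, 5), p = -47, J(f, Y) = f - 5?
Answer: 3174389/614656 ≈ 5.1645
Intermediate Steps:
J(f, Y) = -5 + f
U(O) = 1/(-5 + O) (U(O) = 1/(-5 + 1*O) = 1/(-5 + O))
P = -2304 (P = -64*(83 - 47) = -64*36 = -2304)
U(89 + 0)/32928 + (-163*73)/P = 1/((-5 + (89 + 0))*32928) - 163*73/(-2304) = (1/32928)/(-5 + 89) - 11899*(-1/2304) = (1/32928)/84 + 11899/2304 = (1/84)*(1/32928) + 11899/2304 = 1/2765952 + 11899/2304 = 3174389/614656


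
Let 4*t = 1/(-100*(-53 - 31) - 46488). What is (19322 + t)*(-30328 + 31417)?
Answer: 356193186503/16928 ≈ 2.1042e+7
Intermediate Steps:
t = -1/152352 (t = 1/(4*(-100*(-53 - 31) - 46488)) = 1/(4*(-100*(-84) - 46488)) = 1/(4*(8400 - 46488)) = (¼)/(-38088) = (¼)*(-1/38088) = -1/152352 ≈ -6.5637e-6)
(19322 + t)*(-30328 + 31417) = (19322 - 1/152352)*(-30328 + 31417) = (2943745343/152352)*1089 = 356193186503/16928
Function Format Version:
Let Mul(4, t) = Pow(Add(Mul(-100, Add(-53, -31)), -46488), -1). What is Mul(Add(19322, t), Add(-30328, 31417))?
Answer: Rational(356193186503, 16928) ≈ 2.1042e+7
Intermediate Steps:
t = Rational(-1, 152352) (t = Mul(Rational(1, 4), Pow(Add(Mul(-100, Add(-53, -31)), -46488), -1)) = Mul(Rational(1, 4), Pow(Add(Mul(-100, -84), -46488), -1)) = Mul(Rational(1, 4), Pow(Add(8400, -46488), -1)) = Mul(Rational(1, 4), Pow(-38088, -1)) = Mul(Rational(1, 4), Rational(-1, 38088)) = Rational(-1, 152352) ≈ -6.5637e-6)
Mul(Add(19322, t), Add(-30328, 31417)) = Mul(Add(19322, Rational(-1, 152352)), Add(-30328, 31417)) = Mul(Rational(2943745343, 152352), 1089) = Rational(356193186503, 16928)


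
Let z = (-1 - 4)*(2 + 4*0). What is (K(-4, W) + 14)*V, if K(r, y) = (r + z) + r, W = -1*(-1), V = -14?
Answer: 56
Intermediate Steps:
W = 1
z = -10 (z = -5*(2 + 0) = -5*2 = -10)
K(r, y) = -10 + 2*r (K(r, y) = (r - 10) + r = (-10 + r) + r = -10 + 2*r)
(K(-4, W) + 14)*V = ((-10 + 2*(-4)) + 14)*(-14) = ((-10 - 8) + 14)*(-14) = (-18 + 14)*(-14) = -4*(-14) = 56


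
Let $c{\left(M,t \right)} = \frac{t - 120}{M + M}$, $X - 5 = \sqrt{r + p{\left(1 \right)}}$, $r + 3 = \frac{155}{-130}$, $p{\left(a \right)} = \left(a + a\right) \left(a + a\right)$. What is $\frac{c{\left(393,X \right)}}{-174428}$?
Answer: $\frac{115}{137100408} - \frac{i \sqrt{130}}{3564610608} \approx 8.388 \cdot 10^{-7} - 3.1986 \cdot 10^{-9} i$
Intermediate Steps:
$p{\left(a \right)} = 4 a^{2}$ ($p{\left(a \right)} = 2 a 2 a = 4 a^{2}$)
$r = - \frac{109}{26}$ ($r = -3 + \frac{155}{-130} = -3 + 155 \left(- \frac{1}{130}\right) = -3 - \frac{31}{26} = - \frac{109}{26} \approx -4.1923$)
$X = 5 + \frac{i \sqrt{130}}{26}$ ($X = 5 + \sqrt{- \frac{109}{26} + 4 \cdot 1^{2}} = 5 + \sqrt{- \frac{109}{26} + 4 \cdot 1} = 5 + \sqrt{- \frac{109}{26} + 4} = 5 + \sqrt{- \frac{5}{26}} = 5 + \frac{i \sqrt{130}}{26} \approx 5.0 + 0.43853 i$)
$c{\left(M,t \right)} = \frac{-120 + t}{2 M}$
$\frac{c{\left(393,X \right)}}{-174428} = \frac{\frac{1}{2} \cdot \frac{1}{393} \left(-120 + \left(5 + \frac{i \sqrt{130}}{26}\right)\right)}{-174428} = \frac{1}{2} \cdot \frac{1}{393} \left(-115 + \frac{i \sqrt{130}}{26}\right) \left(- \frac{1}{174428}\right) = \left(- \frac{115}{786} + \frac{i \sqrt{130}}{20436}\right) \left(- \frac{1}{174428}\right) = \frac{115}{137100408} - \frac{i \sqrt{130}}{3564610608}$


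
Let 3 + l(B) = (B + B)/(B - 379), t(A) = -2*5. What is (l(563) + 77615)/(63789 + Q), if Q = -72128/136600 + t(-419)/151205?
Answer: 3687294324020025/3030308795559548 ≈ 1.2168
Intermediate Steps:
t(A) = -10
l(B) = -3 + 2*B/(-379 + B) (l(B) = -3 + (B + B)/(B - 379) = -3 + (2*B)/(-379 + B) = -3 + 2*B/(-379 + B))
Q = -272687006/516365075 (Q = -72128/136600 - 10/151205 = -72128*1/136600 - 10*1/151205 = -9016/17075 - 2/30241 = -272687006/516365075 ≈ -0.52809)
(l(563) + 77615)/(63789 + Q) = ((1137 - 1*563)/(-379 + 563) + 77615)/(63789 - 272687006/516365075) = ((1137 - 563)/184 + 77615)/(32938139082169/516365075) = ((1/184)*574 + 77615)*(516365075/32938139082169) = (287/92 + 77615)*(516365075/32938139082169) = (7140867/92)*(516365075/32938139082169) = 3687294324020025/3030308795559548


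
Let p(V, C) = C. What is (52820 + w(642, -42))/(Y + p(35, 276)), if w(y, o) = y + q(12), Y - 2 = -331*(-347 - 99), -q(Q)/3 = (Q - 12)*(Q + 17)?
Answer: 26731/73952 ≈ 0.36146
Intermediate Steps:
q(Q) = -3*(-12 + Q)*(17 + Q) (q(Q) = -3*(Q - 12)*(Q + 17) = -3*(-12 + Q)*(17 + Q))
Y = 147628 (Y = 2 - 331*(-347 - 99) = 2 - 331*(-446) = 2 + 147626 = 147628)
w(y, o) = y (w(y, o) = y + (612 - 15*12 - 3*12²) = y + (612 - 180 - 3*144) = y + (612 - 180 - 432) = y + 0 = y)
(52820 + w(642, -42))/(Y + p(35, 276)) = (52820 + 642)/(147628 + 276) = 53462/147904 = 53462*(1/147904) = 26731/73952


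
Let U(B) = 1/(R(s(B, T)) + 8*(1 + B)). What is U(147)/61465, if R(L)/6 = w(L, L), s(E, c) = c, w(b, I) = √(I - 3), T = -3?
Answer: 148/10772294435 - 3*I*√6/43089177740 ≈ 1.3739e-8 - 1.7054e-10*I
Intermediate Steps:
w(b, I) = √(-3 + I)
R(L) = 6*√(-3 + L)
U(B) = 1/(8 + 8*B + 6*I*√6) (U(B) = 1/(6*√(-3 - 3) + 8*(1 + B)) = 1/(6*√(-6) + (8 + 8*B)) = 1/(6*(I*√6) + (8 + 8*B)) = 1/(6*I*√6 + (8 + 8*B)) = 1/(8 + 8*B + 6*I*√6))
U(147)/61465 = (1/(2*(4 + 4*147 + 3*I*√6)))/61465 = (1/(2*(4 + 588 + 3*I*√6)))*(1/61465) = (1/(2*(592 + 3*I*√6)))*(1/61465) = 1/(122930*(592 + 3*I*√6))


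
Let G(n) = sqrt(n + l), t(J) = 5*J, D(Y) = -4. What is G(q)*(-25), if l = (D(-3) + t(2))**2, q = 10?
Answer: -25*sqrt(46) ≈ -169.56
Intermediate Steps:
l = 36 (l = (-4 + 5*2)**2 = (-4 + 10)**2 = 6**2 = 36)
G(n) = sqrt(36 + n) (G(n) = sqrt(n + 36) = sqrt(36 + n))
G(q)*(-25) = sqrt(36 + 10)*(-25) = sqrt(46)*(-25) = -25*sqrt(46)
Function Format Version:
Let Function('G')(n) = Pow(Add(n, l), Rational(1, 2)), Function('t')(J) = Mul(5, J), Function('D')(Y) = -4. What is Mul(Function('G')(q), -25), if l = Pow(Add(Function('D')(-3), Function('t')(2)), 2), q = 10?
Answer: Mul(-25, Pow(46, Rational(1, 2))) ≈ -169.56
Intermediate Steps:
l = 36 (l = Pow(Add(-4, Mul(5, 2)), 2) = Pow(Add(-4, 10), 2) = Pow(6, 2) = 36)
Function('G')(n) = Pow(Add(36, n), Rational(1, 2)) (Function('G')(n) = Pow(Add(n, 36), Rational(1, 2)) = Pow(Add(36, n), Rational(1, 2)))
Mul(Function('G')(q), -25) = Mul(Pow(Add(36, 10), Rational(1, 2)), -25) = Mul(Pow(46, Rational(1, 2)), -25) = Mul(-25, Pow(46, Rational(1, 2)))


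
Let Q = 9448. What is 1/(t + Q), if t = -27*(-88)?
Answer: 1/11824 ≈ 8.4574e-5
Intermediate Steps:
t = 2376
1/(t + Q) = 1/(2376 + 9448) = 1/11824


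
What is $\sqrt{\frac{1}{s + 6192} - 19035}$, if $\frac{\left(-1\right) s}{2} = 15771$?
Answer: $\frac{7 i \sqrt{59086194}}{390} \approx 137.97 i$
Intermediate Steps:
$s = -31542$ ($s = \left(-2\right) 15771 = -31542$)
$\sqrt{\frac{1}{s + 6192} - 19035} = \sqrt{\frac{1}{-31542 + 6192} - 19035} = \sqrt{\frac{1}{-25350} - 19035} = \sqrt{- \frac{1}{25350} - 19035} = \sqrt{- \frac{482537251}{25350}} = \frac{7 i \sqrt{59086194}}{390}$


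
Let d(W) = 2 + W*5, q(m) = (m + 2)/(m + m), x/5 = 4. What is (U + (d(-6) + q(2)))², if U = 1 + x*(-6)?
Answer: 21316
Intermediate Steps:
x = 20 (x = 5*4 = 20)
q(m) = (2 + m)/(2*m) (q(m) = (2 + m)/((2*m)) = (2 + m)*(1/(2*m)) = (2 + m)/(2*m))
d(W) = 2 + 5*W
U = -119 (U = 1 + 20*(-6) = 1 - 120 = -119)
(U + (d(-6) + q(2)))² = (-119 + ((2 + 5*(-6)) + (½)*(2 + 2)/2))² = (-119 + ((2 - 30) + (½)*(½)*4))² = (-119 + (-28 + 1))² = (-119 - 27)² = (-146)² = 21316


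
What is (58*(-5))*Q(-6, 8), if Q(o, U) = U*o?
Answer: 13920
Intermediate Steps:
(58*(-5))*Q(-6, 8) = (58*(-5))*(8*(-6)) = -290*(-48) = 13920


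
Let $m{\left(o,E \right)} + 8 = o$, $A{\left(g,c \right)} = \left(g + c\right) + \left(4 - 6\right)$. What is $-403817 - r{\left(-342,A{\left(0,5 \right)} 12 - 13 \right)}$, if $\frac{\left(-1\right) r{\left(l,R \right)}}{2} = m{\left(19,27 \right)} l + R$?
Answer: $-411295$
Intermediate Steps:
$A{\left(g,c \right)} = -2 + c + g$ ($A{\left(g,c \right)} = \left(c + g\right) + \left(4 - 6\right) = \left(c + g\right) - 2 = -2 + c + g$)
$m{\left(o,E \right)} = -8 + o$
$r{\left(l,R \right)} = - 22 l - 2 R$ ($r{\left(l,R \right)} = - 2 \left(\left(-8 + 19\right) l + R\right) = - 2 \left(11 l + R\right) = - 2 \left(R + 11 l\right) = - 22 l - 2 R$)
$-403817 - r{\left(-342,A{\left(0,5 \right)} 12 - 13 \right)} = -403817 - \left(\left(-22\right) \left(-342\right) - 2 \left(\left(-2 + 5 + 0\right) 12 - 13\right)\right) = -403817 - \left(7524 - 2 \left(3 \cdot 12 - 13\right)\right) = -403817 - \left(7524 - 2 \left(36 - 13\right)\right) = -403817 - \left(7524 - 46\right) = -403817 - 7478 = -411295$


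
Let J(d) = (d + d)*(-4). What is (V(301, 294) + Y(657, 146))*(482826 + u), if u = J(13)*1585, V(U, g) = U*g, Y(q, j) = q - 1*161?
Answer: 28297574140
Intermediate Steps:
J(d) = -8*d (J(d) = (2*d)*(-4) = -8*d)
Y(q, j) = -161 + q (Y(q, j) = q - 161 = -161 + q)
u = -164840 (u = -8*13*1585 = -104*1585 = -164840)
(V(301, 294) + Y(657, 146))*(482826 + u) = (301*294 + (-161 + 657))*(482826 - 164840) = (88494 + 496)*317986 = 88990*317986 = 28297574140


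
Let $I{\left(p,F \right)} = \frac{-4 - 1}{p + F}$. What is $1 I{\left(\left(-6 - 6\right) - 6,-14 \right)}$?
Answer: $\frac{5}{32} \approx 0.15625$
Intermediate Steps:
$I{\left(p,F \right)} = - \frac{5}{F + p}$
$1 I{\left(\left(-6 - 6\right) - 6,-14 \right)} = 1 \left(- \frac{5}{-14 - 18}\right) = 1 \left(- \frac{5}{-32}\right) = 1 \left(\left(-5\right) \left(- \frac{1}{32}\right)\right) = 1 \cdot \frac{5}{32} = \frac{5}{32}$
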